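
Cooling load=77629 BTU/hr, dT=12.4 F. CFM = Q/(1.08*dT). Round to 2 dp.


CFM = 77629 / (1.08 * 12.4) = 5796.67

5796.67 CFM


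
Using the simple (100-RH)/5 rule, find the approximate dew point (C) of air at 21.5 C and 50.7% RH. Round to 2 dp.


Td = 21.5 - (100-50.7)/5 = 11.64 C

11.64 C


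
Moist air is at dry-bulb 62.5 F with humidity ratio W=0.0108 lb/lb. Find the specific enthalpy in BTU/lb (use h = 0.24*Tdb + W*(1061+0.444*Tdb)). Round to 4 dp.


h = 0.24*62.5 + 0.0108*(1061+0.444*62.5) = 26.7585 BTU/lb

26.7585 BTU/lb


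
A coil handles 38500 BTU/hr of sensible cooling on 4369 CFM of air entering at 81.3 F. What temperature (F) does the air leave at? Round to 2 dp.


dT = 38500/(1.08*4369) = 8.1593
T_leave = 81.3 - 8.1593 = 73.14 F

73.14 F


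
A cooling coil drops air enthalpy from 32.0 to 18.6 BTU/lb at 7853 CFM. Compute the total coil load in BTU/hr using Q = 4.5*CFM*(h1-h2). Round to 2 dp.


Q = 4.5 * 7853 * (32.0 - 18.6) = 473535.90 BTU/hr

473535.90 BTU/hr


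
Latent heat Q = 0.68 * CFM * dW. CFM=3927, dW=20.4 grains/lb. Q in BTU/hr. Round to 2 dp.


Q = 0.68 * 3927 * 20.4 = 54475.34 BTU/hr

54475.34 BTU/hr


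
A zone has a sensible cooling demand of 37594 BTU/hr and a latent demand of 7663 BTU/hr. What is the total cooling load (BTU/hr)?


Qt = 37594 + 7663 = 45257 BTU/hr

45257 BTU/hr


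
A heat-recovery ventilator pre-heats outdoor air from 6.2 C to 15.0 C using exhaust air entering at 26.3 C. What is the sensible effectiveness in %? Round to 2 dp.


eff = (15.0-6.2)/(26.3-6.2)*100 = 43.78 %

43.78 %


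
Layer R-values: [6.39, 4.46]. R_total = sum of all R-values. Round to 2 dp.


R_total = 6.39 + 4.46 = 10.85

10.85


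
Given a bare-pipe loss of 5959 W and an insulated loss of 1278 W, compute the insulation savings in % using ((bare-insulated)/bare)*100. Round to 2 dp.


Savings = ((5959-1278)/5959)*100 = 78.55 %

78.55 %


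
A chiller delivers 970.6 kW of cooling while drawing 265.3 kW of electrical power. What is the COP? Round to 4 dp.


COP = 970.6 / 265.3 = 3.6585

3.6585


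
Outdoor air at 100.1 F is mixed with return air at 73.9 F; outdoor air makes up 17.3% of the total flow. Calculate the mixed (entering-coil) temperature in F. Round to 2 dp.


T_mix = 73.9 + (17.3/100)*(100.1-73.9) = 78.43 F

78.43 F


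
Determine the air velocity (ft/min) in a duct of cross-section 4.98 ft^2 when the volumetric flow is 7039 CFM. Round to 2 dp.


V = 7039 / 4.98 = 1413.45 ft/min

1413.45 ft/min


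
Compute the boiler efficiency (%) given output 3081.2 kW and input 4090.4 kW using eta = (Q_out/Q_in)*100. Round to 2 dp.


eta = (3081.2/4090.4)*100 = 75.33 %

75.33 %


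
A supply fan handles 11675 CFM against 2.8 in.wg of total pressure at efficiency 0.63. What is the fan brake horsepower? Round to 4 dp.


BHP = 11675 * 2.8 / (6356 * 0.63) = 8.1638 hp

8.1638 hp


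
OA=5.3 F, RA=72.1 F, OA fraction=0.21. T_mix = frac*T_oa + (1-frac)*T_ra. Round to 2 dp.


T_mix = 0.21*5.3 + 0.79*72.1 = 58.07 F

58.07 F


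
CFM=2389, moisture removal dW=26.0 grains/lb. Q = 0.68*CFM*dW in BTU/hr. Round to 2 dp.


Q = 0.68 * 2389 * 26.0 = 42237.52 BTU/hr

42237.52 BTU/hr


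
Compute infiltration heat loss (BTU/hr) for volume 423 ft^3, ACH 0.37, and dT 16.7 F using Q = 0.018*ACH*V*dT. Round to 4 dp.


Q = 0.018 * 0.37 * 423 * 16.7 = 47.0469 BTU/hr

47.0469 BTU/hr


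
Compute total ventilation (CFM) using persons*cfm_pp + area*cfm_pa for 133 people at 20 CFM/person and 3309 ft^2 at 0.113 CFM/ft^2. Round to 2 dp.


Total = 133*20 + 3309*0.113 = 3033.92 CFM

3033.92 CFM


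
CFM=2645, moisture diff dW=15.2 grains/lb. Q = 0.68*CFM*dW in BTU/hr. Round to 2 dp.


Q = 0.68 * 2645 * 15.2 = 27338.72 BTU/hr

27338.72 BTU/hr


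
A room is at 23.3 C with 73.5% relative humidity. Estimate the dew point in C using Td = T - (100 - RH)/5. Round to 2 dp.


Td = 23.3 - (100-73.5)/5 = 18.00 C

18.00 C


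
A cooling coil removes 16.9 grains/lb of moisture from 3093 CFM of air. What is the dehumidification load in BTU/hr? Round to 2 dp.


Q = 0.68 * 3093 * 16.9 = 35544.76 BTU/hr

35544.76 BTU/hr


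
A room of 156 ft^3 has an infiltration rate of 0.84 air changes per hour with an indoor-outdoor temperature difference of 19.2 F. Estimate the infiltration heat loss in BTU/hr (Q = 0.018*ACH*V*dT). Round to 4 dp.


Q = 0.018 * 0.84 * 156 * 19.2 = 45.2874 BTU/hr

45.2874 BTU/hr


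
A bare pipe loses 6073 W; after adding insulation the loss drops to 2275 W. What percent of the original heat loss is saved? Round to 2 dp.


Savings = ((6073-2275)/6073)*100 = 62.54 %

62.54 %


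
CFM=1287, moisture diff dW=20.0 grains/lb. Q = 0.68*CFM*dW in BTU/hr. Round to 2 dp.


Q = 0.68 * 1287 * 20.0 = 17503.20 BTU/hr

17503.20 BTU/hr


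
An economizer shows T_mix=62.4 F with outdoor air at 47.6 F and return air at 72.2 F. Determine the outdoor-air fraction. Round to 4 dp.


frac = (62.4 - 72.2) / (47.6 - 72.2) = 0.3984

0.3984


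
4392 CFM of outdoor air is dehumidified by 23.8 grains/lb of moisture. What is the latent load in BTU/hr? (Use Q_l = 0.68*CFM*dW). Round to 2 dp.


Q = 0.68 * 4392 * 23.8 = 71080.13 BTU/hr

71080.13 BTU/hr


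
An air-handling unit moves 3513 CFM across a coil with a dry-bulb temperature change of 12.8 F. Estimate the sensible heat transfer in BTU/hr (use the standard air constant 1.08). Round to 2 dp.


Q = 1.08 * 3513 * 12.8 = 48563.71 BTU/hr

48563.71 BTU/hr


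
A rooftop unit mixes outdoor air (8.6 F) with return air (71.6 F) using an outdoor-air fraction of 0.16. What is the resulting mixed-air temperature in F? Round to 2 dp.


T_mix = 0.16*8.6 + 0.84*71.6 = 61.52 F

61.52 F


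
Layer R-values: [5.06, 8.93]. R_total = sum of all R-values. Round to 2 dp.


R_total = 5.06 + 8.93 = 13.99

13.99


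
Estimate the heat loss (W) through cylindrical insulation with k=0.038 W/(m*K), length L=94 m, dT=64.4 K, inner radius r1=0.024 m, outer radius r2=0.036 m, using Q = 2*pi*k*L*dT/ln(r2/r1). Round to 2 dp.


Q = 2*pi*0.038*94*64.4/ln(0.036/0.024) = 3564.71 W

3564.71 W


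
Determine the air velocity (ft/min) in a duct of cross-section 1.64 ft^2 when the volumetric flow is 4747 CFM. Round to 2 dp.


V = 4747 / 1.64 = 2894.51 ft/min

2894.51 ft/min


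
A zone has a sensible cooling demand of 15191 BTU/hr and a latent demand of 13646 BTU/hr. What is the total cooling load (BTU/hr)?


Qt = 15191 + 13646 = 28837 BTU/hr

28837 BTU/hr


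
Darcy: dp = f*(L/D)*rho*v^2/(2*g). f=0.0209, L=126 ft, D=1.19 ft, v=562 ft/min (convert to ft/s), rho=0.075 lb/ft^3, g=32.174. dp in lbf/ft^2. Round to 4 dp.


v_fps = 562/60 = 9.3667 ft/s
dp = 0.0209*(126/1.19)*0.075*9.3667^2/(2*32.174) = 0.2263 lbf/ft^2

0.2263 lbf/ft^2


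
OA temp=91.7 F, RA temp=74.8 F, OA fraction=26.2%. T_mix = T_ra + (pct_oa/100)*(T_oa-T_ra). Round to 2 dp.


T_mix = 74.8 + (26.2/100)*(91.7-74.8) = 79.23 F

79.23 F


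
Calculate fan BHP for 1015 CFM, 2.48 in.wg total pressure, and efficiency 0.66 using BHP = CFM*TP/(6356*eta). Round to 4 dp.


BHP = 1015 * 2.48 / (6356 * 0.66) = 0.6001 hp

0.6001 hp


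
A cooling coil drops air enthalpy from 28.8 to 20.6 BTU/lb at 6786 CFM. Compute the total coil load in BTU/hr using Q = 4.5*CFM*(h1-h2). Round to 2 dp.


Q = 4.5 * 6786 * (28.8 - 20.6) = 250403.40 BTU/hr

250403.40 BTU/hr


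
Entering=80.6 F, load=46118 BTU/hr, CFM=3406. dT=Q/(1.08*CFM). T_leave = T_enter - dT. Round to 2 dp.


dT = 46118/(1.08*3406) = 12.5372
T_leave = 80.6 - 12.5372 = 68.06 F

68.06 F


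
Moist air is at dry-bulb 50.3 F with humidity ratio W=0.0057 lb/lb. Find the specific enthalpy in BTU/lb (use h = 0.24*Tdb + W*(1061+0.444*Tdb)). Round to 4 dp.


h = 0.24*50.3 + 0.0057*(1061+0.444*50.3) = 18.2470 BTU/lb

18.2470 BTU/lb


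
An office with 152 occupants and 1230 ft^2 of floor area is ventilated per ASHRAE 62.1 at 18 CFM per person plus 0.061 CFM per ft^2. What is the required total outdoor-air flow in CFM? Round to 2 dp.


Total = 152*18 + 1230*0.061 = 2811.03 CFM

2811.03 CFM


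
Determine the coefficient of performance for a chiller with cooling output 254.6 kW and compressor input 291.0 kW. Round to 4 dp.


COP = 254.6 / 291.0 = 0.8749

0.8749


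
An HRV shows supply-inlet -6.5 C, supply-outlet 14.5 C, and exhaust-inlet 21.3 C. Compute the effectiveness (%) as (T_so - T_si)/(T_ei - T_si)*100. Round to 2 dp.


eff = (14.5-(-6.5))/(21.3-(-6.5))*100 = 75.54 %

75.54 %


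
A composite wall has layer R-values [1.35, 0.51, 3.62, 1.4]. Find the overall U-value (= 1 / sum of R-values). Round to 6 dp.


R_total = 1.35 + 0.51 + 3.62 + 1.4 = 6.88
U = 1/6.88 = 0.145349

0.145349


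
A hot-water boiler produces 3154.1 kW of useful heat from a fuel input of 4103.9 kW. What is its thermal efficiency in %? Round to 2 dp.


eta = (3154.1/4103.9)*100 = 76.86 %

76.86 %


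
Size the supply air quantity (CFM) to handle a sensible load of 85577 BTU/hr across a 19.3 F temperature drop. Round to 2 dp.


CFM = 85577 / (1.08 * 19.3) = 4105.59

4105.59 CFM


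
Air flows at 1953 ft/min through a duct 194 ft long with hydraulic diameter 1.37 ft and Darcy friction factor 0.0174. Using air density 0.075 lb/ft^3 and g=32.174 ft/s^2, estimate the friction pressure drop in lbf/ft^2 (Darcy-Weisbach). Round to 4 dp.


v_fps = 1953/60 = 32.55 ft/s
dp = 0.0174*(194/1.37)*0.075*32.55^2/(2*32.174) = 3.0427 lbf/ft^2

3.0427 lbf/ft^2


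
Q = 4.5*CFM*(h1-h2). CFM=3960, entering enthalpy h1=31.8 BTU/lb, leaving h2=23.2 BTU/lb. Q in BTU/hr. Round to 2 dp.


Q = 4.5 * 3960 * (31.8 - 23.2) = 153252.00 BTU/hr

153252.00 BTU/hr


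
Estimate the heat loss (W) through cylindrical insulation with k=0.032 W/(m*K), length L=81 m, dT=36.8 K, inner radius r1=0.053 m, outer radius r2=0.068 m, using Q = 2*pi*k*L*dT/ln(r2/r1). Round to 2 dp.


Q = 2*pi*0.032*81*36.8/ln(0.068/0.053) = 2404.85 W

2404.85 W


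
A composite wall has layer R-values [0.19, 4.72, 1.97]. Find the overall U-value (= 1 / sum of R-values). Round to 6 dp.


R_total = 0.19 + 4.72 + 1.97 = 6.88
U = 1/6.88 = 0.145349

0.145349


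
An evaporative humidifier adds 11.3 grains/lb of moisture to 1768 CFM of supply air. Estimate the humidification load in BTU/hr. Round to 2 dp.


Q = 0.68 * 1768 * 11.3 = 13585.31 BTU/hr

13585.31 BTU/hr


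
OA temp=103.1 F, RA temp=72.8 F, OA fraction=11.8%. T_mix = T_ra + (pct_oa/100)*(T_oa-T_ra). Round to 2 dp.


T_mix = 72.8 + (11.8/100)*(103.1-72.8) = 76.38 F

76.38 F


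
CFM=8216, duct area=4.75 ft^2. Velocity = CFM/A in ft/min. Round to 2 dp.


V = 8216 / 4.75 = 1729.68 ft/min

1729.68 ft/min


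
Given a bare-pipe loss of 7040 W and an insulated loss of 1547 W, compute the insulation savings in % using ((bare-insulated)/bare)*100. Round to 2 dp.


Savings = ((7040-1547)/7040)*100 = 78.03 %

78.03 %


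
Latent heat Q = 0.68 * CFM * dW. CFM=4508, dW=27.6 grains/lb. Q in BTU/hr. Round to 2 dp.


Q = 0.68 * 4508 * 27.6 = 84606.14 BTU/hr

84606.14 BTU/hr


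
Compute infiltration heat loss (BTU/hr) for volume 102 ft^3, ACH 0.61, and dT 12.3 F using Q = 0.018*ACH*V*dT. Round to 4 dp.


Q = 0.018 * 0.61 * 102 * 12.3 = 13.7755 BTU/hr

13.7755 BTU/hr


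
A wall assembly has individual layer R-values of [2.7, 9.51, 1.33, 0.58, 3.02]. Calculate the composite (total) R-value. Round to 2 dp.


R_total = 2.7 + 9.51 + 1.33 + 0.58 + 3.02 = 17.14

17.14


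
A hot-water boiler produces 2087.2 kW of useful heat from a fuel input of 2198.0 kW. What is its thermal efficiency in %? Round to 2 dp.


eta = (2087.2/2198.0)*100 = 94.96 %

94.96 %


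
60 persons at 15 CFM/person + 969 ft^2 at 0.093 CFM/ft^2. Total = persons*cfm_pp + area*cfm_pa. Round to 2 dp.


Total = 60*15 + 969*0.093 = 990.12 CFM

990.12 CFM


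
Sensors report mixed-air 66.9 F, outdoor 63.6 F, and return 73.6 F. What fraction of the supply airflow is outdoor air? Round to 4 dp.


frac = (66.9 - 73.6) / (63.6 - 73.6) = 0.6700

0.6700


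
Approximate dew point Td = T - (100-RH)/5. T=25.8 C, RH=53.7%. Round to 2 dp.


Td = 25.8 - (100-53.7)/5 = 16.54 C

16.54 C


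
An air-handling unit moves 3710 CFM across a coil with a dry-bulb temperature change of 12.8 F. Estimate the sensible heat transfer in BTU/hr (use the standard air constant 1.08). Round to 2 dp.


Q = 1.08 * 3710 * 12.8 = 51287.04 BTU/hr

51287.04 BTU/hr


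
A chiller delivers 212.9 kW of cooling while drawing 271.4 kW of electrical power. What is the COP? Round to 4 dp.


COP = 212.9 / 271.4 = 0.7845

0.7845


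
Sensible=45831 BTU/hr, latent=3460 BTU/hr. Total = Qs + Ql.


Qt = 45831 + 3460 = 49291 BTU/hr

49291 BTU/hr


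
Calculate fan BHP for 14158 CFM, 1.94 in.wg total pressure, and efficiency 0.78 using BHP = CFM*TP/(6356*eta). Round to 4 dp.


BHP = 14158 * 1.94 / (6356 * 0.78) = 5.5402 hp

5.5402 hp


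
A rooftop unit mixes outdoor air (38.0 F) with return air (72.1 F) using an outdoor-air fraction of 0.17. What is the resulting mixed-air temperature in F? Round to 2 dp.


T_mix = 0.17*38.0 + 0.83*72.1 = 66.30 F

66.30 F


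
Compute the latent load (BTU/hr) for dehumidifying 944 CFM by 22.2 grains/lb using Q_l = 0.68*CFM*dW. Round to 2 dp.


Q = 0.68 * 944 * 22.2 = 14250.62 BTU/hr

14250.62 BTU/hr


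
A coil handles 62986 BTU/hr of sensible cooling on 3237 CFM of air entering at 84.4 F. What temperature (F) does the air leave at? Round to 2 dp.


dT = 62986/(1.08*3237) = 18.0168
T_leave = 84.4 - 18.0168 = 66.38 F

66.38 F


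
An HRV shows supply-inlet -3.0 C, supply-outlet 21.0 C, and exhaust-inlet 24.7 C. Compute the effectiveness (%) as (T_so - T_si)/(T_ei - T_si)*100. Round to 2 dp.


eff = (21.0-(-3.0))/(24.7-(-3.0))*100 = 86.64 %

86.64 %


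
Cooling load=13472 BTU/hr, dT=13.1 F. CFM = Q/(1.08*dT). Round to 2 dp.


CFM = 13472 / (1.08 * 13.1) = 952.22

952.22 CFM


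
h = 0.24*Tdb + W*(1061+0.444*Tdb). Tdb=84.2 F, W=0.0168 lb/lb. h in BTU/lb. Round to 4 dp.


h = 0.24*84.2 + 0.0168*(1061+0.444*84.2) = 38.6609 BTU/lb

38.6609 BTU/lb


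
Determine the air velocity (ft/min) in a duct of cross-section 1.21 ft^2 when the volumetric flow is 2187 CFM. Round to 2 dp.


V = 2187 / 1.21 = 1807.44 ft/min

1807.44 ft/min


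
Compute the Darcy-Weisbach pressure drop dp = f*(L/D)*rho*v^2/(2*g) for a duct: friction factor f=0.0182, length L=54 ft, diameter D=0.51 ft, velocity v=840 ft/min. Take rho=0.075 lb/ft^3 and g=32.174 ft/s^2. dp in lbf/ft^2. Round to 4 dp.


v_fps = 840/60 = 14.0 ft/s
dp = 0.0182*(54/0.51)*0.075*14.0^2/(2*32.174) = 0.4402 lbf/ft^2

0.4402 lbf/ft^2


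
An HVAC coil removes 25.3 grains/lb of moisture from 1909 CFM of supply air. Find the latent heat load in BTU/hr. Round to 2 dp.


Q = 0.68 * 1909 * 25.3 = 32842.44 BTU/hr

32842.44 BTU/hr


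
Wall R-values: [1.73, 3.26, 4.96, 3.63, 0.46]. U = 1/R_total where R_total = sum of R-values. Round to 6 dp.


R_total = 1.73 + 3.26 + 4.96 + 3.63 + 0.46 = 14.04
U = 1/14.04 = 0.071225

0.071225


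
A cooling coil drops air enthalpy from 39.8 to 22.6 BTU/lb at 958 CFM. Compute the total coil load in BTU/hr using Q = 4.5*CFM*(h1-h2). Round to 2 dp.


Q = 4.5 * 958 * (39.8 - 22.6) = 74149.20 BTU/hr

74149.20 BTU/hr


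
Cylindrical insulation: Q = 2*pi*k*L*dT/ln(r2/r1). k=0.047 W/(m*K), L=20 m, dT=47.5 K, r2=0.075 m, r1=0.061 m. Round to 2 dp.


Q = 2*pi*0.047*20*47.5/ln(0.075/0.061) = 1357.82 W

1357.82 W


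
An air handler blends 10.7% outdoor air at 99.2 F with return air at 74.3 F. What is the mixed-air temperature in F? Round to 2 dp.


T_mix = 74.3 + (10.7/100)*(99.2-74.3) = 76.96 F

76.96 F


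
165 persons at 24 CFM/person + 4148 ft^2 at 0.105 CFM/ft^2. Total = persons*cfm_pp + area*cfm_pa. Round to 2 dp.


Total = 165*24 + 4148*0.105 = 4395.54 CFM

4395.54 CFM


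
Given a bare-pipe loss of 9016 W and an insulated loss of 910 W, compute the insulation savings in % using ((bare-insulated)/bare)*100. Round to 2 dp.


Savings = ((9016-910)/9016)*100 = 89.91 %

89.91 %


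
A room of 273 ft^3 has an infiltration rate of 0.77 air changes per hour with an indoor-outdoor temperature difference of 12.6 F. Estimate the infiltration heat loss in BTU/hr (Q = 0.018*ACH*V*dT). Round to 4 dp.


Q = 0.018 * 0.77 * 273 * 12.6 = 47.6756 BTU/hr

47.6756 BTU/hr


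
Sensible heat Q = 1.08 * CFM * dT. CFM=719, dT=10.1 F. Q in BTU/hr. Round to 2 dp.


Q = 1.08 * 719 * 10.1 = 7842.85 BTU/hr

7842.85 BTU/hr


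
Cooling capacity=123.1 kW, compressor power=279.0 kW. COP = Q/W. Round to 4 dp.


COP = 123.1 / 279.0 = 0.4412

0.4412


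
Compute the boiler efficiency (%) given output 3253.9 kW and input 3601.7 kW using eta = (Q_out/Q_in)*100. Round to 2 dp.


eta = (3253.9/3601.7)*100 = 90.34 %

90.34 %


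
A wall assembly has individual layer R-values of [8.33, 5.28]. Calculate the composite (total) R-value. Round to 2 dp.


R_total = 8.33 + 5.28 = 13.61

13.61


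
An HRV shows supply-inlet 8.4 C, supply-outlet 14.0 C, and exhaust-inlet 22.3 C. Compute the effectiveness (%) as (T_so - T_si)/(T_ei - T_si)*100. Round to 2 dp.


eff = (14.0-8.4)/(22.3-8.4)*100 = 40.29 %

40.29 %


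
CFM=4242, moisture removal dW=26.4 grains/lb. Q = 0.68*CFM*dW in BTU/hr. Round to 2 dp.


Q = 0.68 * 4242 * 26.4 = 76152.38 BTU/hr

76152.38 BTU/hr


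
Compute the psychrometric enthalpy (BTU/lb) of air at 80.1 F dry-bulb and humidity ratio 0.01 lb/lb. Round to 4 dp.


h = 0.24*80.1 + 0.01*(1061+0.444*80.1) = 30.1896 BTU/lb

30.1896 BTU/lb


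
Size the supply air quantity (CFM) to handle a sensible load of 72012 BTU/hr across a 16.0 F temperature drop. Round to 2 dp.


CFM = 72012 / (1.08 * 16.0) = 4167.36

4167.36 CFM


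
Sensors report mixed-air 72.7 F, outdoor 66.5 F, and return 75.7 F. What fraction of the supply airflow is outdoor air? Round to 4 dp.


frac = (72.7 - 75.7) / (66.5 - 75.7) = 0.3261

0.3261


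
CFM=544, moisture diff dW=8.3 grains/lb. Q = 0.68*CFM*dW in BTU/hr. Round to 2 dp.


Q = 0.68 * 544 * 8.3 = 3070.34 BTU/hr

3070.34 BTU/hr


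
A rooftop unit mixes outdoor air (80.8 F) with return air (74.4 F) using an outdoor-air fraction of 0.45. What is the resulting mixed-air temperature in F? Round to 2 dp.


T_mix = 0.45*80.8 + 0.55*74.4 = 77.28 F

77.28 F


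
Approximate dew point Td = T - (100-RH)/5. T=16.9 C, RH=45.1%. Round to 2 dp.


Td = 16.9 - (100-45.1)/5 = 5.92 C

5.92 C


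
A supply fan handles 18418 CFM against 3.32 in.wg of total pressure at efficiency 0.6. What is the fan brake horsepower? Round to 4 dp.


BHP = 18418 * 3.32 / (6356 * 0.6) = 16.0341 hp

16.0341 hp


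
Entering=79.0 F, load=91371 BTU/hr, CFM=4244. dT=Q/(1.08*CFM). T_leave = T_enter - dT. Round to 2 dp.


dT = 91371/(1.08*4244) = 19.9347
T_leave = 79.0 - 19.9347 = 59.07 F

59.07 F


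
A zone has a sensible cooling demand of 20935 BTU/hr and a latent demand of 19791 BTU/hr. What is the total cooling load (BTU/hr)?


Qt = 20935 + 19791 = 40726 BTU/hr

40726 BTU/hr


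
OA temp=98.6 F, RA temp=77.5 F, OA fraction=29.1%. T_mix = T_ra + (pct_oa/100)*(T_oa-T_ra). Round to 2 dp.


T_mix = 77.5 + (29.1/100)*(98.6-77.5) = 83.64 F

83.64 F


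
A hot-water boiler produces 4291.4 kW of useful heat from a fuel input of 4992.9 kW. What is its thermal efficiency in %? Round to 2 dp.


eta = (4291.4/4992.9)*100 = 85.95 %

85.95 %


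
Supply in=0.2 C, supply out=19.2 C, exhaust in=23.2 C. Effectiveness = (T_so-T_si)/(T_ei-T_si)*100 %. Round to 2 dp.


eff = (19.2-0.2)/(23.2-0.2)*100 = 82.61 %

82.61 %


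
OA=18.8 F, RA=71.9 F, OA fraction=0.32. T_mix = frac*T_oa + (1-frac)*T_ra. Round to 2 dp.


T_mix = 0.32*18.8 + 0.68*71.9 = 54.91 F

54.91 F


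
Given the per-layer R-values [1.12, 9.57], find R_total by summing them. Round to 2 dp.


R_total = 1.12 + 9.57 = 10.69

10.69


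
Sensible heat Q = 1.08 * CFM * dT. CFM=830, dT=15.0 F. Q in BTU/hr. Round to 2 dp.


Q = 1.08 * 830 * 15.0 = 13446.00 BTU/hr

13446.00 BTU/hr


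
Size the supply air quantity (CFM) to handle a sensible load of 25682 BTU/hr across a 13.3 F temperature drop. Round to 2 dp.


CFM = 25682 / (1.08 * 13.3) = 1787.94

1787.94 CFM


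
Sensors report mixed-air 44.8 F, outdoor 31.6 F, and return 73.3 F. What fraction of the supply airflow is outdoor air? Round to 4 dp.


frac = (44.8 - 73.3) / (31.6 - 73.3) = 0.6835

0.6835


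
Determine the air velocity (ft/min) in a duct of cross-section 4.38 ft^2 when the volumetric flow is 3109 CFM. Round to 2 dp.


V = 3109 / 4.38 = 709.82 ft/min

709.82 ft/min


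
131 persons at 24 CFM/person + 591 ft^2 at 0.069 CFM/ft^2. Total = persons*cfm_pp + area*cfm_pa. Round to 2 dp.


Total = 131*24 + 591*0.069 = 3184.78 CFM

3184.78 CFM


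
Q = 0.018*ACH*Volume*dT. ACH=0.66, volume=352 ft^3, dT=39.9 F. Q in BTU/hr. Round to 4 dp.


Q = 0.018 * 0.66 * 352 * 39.9 = 166.8522 BTU/hr

166.8522 BTU/hr


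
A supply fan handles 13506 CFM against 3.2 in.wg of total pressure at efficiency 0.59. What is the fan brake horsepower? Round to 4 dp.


BHP = 13506 * 3.2 / (6356 * 0.59) = 11.5250 hp

11.5250 hp


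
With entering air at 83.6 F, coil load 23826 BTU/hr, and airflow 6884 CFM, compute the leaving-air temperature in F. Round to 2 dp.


dT = 23826/(1.08*6884) = 3.2047
T_leave = 83.6 - 3.2047 = 80.40 F

80.40 F


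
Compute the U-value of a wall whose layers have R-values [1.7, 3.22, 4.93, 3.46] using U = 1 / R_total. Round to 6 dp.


R_total = 1.7 + 3.22 + 4.93 + 3.46 = 13.31
U = 1/13.31 = 0.075131

0.075131


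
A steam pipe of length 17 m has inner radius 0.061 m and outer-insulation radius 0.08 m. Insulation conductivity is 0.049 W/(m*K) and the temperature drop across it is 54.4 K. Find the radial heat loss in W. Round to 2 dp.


Q = 2*pi*0.049*17*54.4/ln(0.08/0.061) = 1050.05 W

1050.05 W


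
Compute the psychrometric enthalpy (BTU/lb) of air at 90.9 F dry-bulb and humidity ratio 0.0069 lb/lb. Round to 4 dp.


h = 0.24*90.9 + 0.0069*(1061+0.444*90.9) = 29.4154 BTU/lb

29.4154 BTU/lb


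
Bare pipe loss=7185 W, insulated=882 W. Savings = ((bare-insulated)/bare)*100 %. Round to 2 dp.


Savings = ((7185-882)/7185)*100 = 87.72 %

87.72 %


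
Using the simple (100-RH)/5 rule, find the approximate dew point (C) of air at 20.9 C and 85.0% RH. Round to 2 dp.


Td = 20.9 - (100-85.0)/5 = 17.90 C

17.90 C


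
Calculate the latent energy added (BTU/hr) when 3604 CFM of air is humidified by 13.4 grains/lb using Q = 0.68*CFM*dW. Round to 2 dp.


Q = 0.68 * 3604 * 13.4 = 32839.65 BTU/hr

32839.65 BTU/hr


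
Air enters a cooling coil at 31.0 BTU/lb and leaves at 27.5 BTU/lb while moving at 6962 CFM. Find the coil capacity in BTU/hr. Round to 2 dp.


Q = 4.5 * 6962 * (31.0 - 27.5) = 109651.50 BTU/hr

109651.50 BTU/hr


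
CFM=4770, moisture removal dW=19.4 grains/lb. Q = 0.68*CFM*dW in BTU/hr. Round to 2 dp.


Q = 0.68 * 4770 * 19.4 = 62925.84 BTU/hr

62925.84 BTU/hr


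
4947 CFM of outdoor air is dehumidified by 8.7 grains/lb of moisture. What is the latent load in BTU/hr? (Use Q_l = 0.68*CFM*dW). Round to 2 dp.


Q = 0.68 * 4947 * 8.7 = 29266.45 BTU/hr

29266.45 BTU/hr


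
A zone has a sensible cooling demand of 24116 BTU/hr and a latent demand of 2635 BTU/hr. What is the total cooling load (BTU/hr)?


Qt = 24116 + 2635 = 26751 BTU/hr

26751 BTU/hr


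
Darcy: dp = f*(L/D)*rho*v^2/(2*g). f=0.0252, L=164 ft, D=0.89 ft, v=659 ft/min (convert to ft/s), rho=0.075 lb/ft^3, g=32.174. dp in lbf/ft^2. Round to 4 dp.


v_fps = 659/60 = 10.9833 ft/s
dp = 0.0252*(164/0.89)*0.075*10.9833^2/(2*32.174) = 0.6529 lbf/ft^2

0.6529 lbf/ft^2


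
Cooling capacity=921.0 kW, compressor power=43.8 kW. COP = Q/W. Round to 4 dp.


COP = 921.0 / 43.8 = 21.0274

21.0274


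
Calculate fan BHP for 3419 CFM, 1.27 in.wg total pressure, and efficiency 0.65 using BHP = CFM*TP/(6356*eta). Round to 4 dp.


BHP = 3419 * 1.27 / (6356 * 0.65) = 1.0510 hp

1.0510 hp


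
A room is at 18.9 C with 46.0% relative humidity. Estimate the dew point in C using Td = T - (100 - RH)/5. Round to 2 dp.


Td = 18.9 - (100-46.0)/5 = 8.10 C

8.10 C


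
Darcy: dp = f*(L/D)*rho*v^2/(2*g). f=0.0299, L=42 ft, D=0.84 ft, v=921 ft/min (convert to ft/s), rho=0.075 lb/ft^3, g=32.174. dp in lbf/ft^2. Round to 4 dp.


v_fps = 921/60 = 15.35 ft/s
dp = 0.0299*(42/0.84)*0.075*15.35^2/(2*32.174) = 0.4106 lbf/ft^2

0.4106 lbf/ft^2


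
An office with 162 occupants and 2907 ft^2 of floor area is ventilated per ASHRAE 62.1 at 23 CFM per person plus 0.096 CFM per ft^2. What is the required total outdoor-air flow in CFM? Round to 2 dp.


Total = 162*23 + 2907*0.096 = 4005.07 CFM

4005.07 CFM


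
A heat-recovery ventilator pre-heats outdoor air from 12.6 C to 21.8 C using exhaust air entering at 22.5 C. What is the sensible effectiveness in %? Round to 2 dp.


eff = (21.8-12.6)/(22.5-12.6)*100 = 92.93 %

92.93 %


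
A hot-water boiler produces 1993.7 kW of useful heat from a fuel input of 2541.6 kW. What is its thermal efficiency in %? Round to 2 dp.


eta = (1993.7/2541.6)*100 = 78.44 %

78.44 %


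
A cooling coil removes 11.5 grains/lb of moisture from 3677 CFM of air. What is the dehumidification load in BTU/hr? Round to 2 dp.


Q = 0.68 * 3677 * 11.5 = 28754.14 BTU/hr

28754.14 BTU/hr


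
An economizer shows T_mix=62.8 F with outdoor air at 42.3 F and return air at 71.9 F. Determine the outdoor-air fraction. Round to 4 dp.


frac = (62.8 - 71.9) / (42.3 - 71.9) = 0.3074

0.3074


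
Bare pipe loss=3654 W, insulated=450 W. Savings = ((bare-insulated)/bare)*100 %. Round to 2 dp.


Savings = ((3654-450)/3654)*100 = 87.68 %

87.68 %


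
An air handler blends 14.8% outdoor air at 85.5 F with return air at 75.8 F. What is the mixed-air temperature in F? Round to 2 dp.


T_mix = 75.8 + (14.8/100)*(85.5-75.8) = 77.24 F

77.24 F


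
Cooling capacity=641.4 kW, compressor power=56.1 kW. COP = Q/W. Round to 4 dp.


COP = 641.4 / 56.1 = 11.4332

11.4332


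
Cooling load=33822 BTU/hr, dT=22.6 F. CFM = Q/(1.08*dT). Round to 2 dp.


CFM = 33822 / (1.08 * 22.6) = 1385.69

1385.69 CFM


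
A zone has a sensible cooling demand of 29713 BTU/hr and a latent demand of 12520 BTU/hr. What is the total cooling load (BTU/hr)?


Qt = 29713 + 12520 = 42233 BTU/hr

42233 BTU/hr


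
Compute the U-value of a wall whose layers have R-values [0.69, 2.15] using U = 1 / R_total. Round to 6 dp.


R_total = 0.69 + 2.15 = 2.84
U = 1/2.84 = 0.352113

0.352113


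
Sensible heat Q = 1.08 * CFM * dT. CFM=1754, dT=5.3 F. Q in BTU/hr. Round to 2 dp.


Q = 1.08 * 1754 * 5.3 = 10039.90 BTU/hr

10039.90 BTU/hr


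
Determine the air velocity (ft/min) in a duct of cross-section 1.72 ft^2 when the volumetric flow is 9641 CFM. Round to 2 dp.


V = 9641 / 1.72 = 5605.23 ft/min

5605.23 ft/min


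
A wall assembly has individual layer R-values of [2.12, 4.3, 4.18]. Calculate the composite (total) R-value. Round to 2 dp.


R_total = 2.12 + 4.3 + 4.18 = 10.60

10.60


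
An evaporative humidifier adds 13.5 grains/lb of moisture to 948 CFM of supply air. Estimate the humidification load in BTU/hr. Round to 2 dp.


Q = 0.68 * 948 * 13.5 = 8702.64 BTU/hr

8702.64 BTU/hr


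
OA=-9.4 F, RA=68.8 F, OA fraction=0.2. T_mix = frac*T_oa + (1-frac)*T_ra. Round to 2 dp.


T_mix = 0.2*(-9.4) + 0.8*68.8 = 53.16 F

53.16 F


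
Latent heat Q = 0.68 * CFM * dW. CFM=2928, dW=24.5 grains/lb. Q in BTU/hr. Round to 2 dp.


Q = 0.68 * 2928 * 24.5 = 48780.48 BTU/hr

48780.48 BTU/hr


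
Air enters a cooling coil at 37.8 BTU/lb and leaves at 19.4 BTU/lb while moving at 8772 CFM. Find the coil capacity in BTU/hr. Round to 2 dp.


Q = 4.5 * 8772 * (37.8 - 19.4) = 726321.60 BTU/hr

726321.60 BTU/hr


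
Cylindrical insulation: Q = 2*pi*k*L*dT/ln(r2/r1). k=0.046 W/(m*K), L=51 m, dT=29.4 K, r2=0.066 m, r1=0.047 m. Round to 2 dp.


Q = 2*pi*0.046*51*29.4/ln(0.066/0.047) = 1276.46 W

1276.46 W


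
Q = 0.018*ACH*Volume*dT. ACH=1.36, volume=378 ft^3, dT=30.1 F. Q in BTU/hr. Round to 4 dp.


Q = 0.018 * 1.36 * 378 * 30.1 = 278.5285 BTU/hr

278.5285 BTU/hr


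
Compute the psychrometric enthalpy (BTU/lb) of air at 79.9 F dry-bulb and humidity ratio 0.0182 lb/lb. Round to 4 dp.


h = 0.24*79.9 + 0.0182*(1061+0.444*79.9) = 39.1319 BTU/lb

39.1319 BTU/lb


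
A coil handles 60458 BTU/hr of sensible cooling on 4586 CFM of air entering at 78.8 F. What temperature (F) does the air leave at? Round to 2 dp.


dT = 60458/(1.08*4586) = 12.2066
T_leave = 78.8 - 12.2066 = 66.59 F

66.59 F


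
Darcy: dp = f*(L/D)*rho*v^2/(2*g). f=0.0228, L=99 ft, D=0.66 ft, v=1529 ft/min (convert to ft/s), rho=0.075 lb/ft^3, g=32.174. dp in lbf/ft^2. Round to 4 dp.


v_fps = 1529/60 = 25.4833 ft/s
dp = 0.0228*(99/0.66)*0.075*25.4833^2/(2*32.174) = 2.5886 lbf/ft^2

2.5886 lbf/ft^2


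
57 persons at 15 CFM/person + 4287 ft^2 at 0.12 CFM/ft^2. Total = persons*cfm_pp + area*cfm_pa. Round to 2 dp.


Total = 57*15 + 4287*0.12 = 1369.44 CFM

1369.44 CFM


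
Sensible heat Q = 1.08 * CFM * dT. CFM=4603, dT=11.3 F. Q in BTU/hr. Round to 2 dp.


Q = 1.08 * 4603 * 11.3 = 56175.01 BTU/hr

56175.01 BTU/hr


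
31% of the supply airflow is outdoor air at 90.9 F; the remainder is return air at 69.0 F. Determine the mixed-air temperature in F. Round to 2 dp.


T_mix = 0.31*90.9 + 0.69*69.0 = 75.79 F

75.79 F


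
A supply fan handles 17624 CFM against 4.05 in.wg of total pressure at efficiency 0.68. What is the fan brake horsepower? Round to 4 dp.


BHP = 17624 * 4.05 / (6356 * 0.68) = 16.5145 hp

16.5145 hp


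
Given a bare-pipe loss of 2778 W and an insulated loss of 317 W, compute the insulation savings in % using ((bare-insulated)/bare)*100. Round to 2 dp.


Savings = ((2778-317)/2778)*100 = 88.59 %

88.59 %


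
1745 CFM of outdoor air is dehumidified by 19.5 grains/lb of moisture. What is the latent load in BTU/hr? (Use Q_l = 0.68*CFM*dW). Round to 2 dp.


Q = 0.68 * 1745 * 19.5 = 23138.70 BTU/hr

23138.70 BTU/hr


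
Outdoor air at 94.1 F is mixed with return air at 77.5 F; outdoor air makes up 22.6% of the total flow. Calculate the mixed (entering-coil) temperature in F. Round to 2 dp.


T_mix = 77.5 + (22.6/100)*(94.1-77.5) = 81.25 F

81.25 F


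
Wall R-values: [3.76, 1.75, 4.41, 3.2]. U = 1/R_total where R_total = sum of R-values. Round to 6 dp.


R_total = 3.76 + 1.75 + 4.41 + 3.2 = 13.12
U = 1/13.12 = 0.076220

0.076220


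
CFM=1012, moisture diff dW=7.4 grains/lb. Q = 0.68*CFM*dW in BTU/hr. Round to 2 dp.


Q = 0.68 * 1012 * 7.4 = 5092.38 BTU/hr

5092.38 BTU/hr


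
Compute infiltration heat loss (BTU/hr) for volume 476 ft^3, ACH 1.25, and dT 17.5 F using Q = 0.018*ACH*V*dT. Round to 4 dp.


Q = 0.018 * 1.25 * 476 * 17.5 = 187.4250 BTU/hr

187.4250 BTU/hr


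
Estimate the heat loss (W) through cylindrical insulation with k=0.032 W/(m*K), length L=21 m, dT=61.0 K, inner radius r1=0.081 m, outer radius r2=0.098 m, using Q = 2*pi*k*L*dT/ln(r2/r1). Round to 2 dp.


Q = 2*pi*0.032*21*61.0/ln(0.098/0.081) = 1351.89 W

1351.89 W


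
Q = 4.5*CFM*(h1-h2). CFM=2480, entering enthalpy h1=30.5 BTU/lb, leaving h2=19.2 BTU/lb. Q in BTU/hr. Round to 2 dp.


Q = 4.5 * 2480 * (30.5 - 19.2) = 126108.00 BTU/hr

126108.00 BTU/hr


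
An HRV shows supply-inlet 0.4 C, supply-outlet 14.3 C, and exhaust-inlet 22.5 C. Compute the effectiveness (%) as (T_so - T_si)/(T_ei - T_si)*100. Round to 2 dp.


eff = (14.3-0.4)/(22.5-0.4)*100 = 62.90 %

62.90 %


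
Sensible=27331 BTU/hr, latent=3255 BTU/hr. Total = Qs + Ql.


Qt = 27331 + 3255 = 30586 BTU/hr

30586 BTU/hr


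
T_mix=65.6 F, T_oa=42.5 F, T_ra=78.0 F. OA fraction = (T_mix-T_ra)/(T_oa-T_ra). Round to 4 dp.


frac = (65.6 - 78.0) / (42.5 - 78.0) = 0.3493

0.3493


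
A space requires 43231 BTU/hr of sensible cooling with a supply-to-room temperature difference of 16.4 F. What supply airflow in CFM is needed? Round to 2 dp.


CFM = 43231 / (1.08 * 16.4) = 2440.77

2440.77 CFM


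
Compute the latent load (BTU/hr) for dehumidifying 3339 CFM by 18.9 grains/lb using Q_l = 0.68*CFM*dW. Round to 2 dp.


Q = 0.68 * 3339 * 18.9 = 42912.83 BTU/hr

42912.83 BTU/hr


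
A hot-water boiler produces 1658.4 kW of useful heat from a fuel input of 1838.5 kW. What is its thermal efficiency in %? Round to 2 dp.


eta = (1658.4/1838.5)*100 = 90.20 %

90.20 %


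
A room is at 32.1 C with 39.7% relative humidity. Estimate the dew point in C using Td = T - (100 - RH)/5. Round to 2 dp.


Td = 32.1 - (100-39.7)/5 = 20.04 C

20.04 C


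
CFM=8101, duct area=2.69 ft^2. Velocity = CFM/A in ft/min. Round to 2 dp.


V = 8101 / 2.69 = 3011.52 ft/min

3011.52 ft/min


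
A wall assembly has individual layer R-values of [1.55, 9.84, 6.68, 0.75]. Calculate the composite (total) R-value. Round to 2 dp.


R_total = 1.55 + 9.84 + 6.68 + 0.75 = 18.82

18.82


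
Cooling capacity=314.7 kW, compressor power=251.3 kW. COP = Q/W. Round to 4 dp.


COP = 314.7 / 251.3 = 1.2523

1.2523


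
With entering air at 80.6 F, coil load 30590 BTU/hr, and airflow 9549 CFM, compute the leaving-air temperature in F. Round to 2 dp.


dT = 30590/(1.08*9549) = 2.9662
T_leave = 80.6 - 2.9662 = 77.63 F

77.63 F


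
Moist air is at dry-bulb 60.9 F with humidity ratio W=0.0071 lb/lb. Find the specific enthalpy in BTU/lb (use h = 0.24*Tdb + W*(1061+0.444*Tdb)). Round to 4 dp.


h = 0.24*60.9 + 0.0071*(1061+0.444*60.9) = 22.3411 BTU/lb

22.3411 BTU/lb


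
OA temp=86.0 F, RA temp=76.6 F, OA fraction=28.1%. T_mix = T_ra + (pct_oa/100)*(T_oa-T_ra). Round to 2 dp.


T_mix = 76.6 + (28.1/100)*(86.0-76.6) = 79.24 F

79.24 F


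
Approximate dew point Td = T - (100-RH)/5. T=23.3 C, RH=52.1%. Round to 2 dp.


Td = 23.3 - (100-52.1)/5 = 13.72 C

13.72 C


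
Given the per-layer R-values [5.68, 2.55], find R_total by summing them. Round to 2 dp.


R_total = 5.68 + 2.55 = 8.23

8.23


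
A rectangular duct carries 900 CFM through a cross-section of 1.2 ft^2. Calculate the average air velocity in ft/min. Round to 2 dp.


V = 900 / 1.2 = 750.00 ft/min

750.00 ft/min


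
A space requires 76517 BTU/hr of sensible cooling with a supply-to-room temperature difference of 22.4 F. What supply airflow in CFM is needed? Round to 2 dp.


CFM = 76517 / (1.08 * 22.4) = 3162.91

3162.91 CFM


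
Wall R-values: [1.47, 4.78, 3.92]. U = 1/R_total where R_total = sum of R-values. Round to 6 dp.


R_total = 1.47 + 4.78 + 3.92 = 10.17
U = 1/10.17 = 0.098328

0.098328


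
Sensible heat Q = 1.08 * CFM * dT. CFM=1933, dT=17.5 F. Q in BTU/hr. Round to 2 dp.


Q = 1.08 * 1933 * 17.5 = 36533.70 BTU/hr

36533.70 BTU/hr


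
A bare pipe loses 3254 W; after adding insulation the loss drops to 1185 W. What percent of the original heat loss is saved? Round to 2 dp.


Savings = ((3254-1185)/3254)*100 = 63.58 %

63.58 %


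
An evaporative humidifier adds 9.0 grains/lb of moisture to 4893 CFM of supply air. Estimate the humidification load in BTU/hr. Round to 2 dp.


Q = 0.68 * 4893 * 9.0 = 29945.16 BTU/hr

29945.16 BTU/hr


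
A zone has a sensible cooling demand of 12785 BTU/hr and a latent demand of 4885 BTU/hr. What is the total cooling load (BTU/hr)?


Qt = 12785 + 4885 = 17670 BTU/hr

17670 BTU/hr


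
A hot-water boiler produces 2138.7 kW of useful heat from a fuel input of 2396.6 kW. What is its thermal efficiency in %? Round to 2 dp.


eta = (2138.7/2396.6)*100 = 89.24 %

89.24 %


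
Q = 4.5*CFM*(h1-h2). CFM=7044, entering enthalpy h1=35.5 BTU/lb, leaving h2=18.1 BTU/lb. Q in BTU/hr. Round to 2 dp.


Q = 4.5 * 7044 * (35.5 - 18.1) = 551545.20 BTU/hr

551545.20 BTU/hr


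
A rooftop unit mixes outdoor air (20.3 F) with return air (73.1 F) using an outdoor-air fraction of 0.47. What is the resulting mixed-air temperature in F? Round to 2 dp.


T_mix = 0.47*20.3 + 0.53*73.1 = 48.28 F

48.28 F


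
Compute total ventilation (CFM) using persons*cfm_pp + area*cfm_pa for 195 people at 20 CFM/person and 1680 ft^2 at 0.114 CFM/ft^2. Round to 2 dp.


Total = 195*20 + 1680*0.114 = 4091.52 CFM

4091.52 CFM


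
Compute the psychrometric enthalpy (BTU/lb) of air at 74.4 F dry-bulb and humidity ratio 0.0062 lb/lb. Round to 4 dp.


h = 0.24*74.4 + 0.0062*(1061+0.444*74.4) = 24.6390 BTU/lb

24.6390 BTU/lb


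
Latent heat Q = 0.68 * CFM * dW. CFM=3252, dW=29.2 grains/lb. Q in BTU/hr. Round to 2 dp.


Q = 0.68 * 3252 * 29.2 = 64571.71 BTU/hr

64571.71 BTU/hr


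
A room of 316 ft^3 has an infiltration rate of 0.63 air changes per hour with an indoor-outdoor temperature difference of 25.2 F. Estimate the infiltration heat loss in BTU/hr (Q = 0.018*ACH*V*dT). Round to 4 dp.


Q = 0.018 * 0.63 * 316 * 25.2 = 90.3027 BTU/hr

90.3027 BTU/hr


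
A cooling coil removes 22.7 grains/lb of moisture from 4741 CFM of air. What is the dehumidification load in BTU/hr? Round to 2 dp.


Q = 0.68 * 4741 * 22.7 = 73182.08 BTU/hr

73182.08 BTU/hr


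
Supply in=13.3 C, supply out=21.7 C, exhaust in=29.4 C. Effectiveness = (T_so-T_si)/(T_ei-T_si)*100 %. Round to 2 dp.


eff = (21.7-13.3)/(29.4-13.3)*100 = 52.17 %

52.17 %


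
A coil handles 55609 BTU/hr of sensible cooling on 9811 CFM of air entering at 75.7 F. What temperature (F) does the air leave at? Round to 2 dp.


dT = 55609/(1.08*9811) = 5.2482
T_leave = 75.7 - 5.2482 = 70.45 F

70.45 F


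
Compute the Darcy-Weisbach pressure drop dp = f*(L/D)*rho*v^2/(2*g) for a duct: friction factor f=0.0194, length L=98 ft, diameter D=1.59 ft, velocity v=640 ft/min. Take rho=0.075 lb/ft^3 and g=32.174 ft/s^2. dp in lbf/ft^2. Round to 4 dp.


v_fps = 640/60 = 10.6667 ft/s
dp = 0.0194*(98/1.59)*0.075*10.6667^2/(2*32.174) = 0.1586 lbf/ft^2

0.1586 lbf/ft^2


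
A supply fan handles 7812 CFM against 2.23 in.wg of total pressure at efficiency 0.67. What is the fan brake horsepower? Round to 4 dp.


BHP = 7812 * 2.23 / (6356 * 0.67) = 4.0908 hp

4.0908 hp


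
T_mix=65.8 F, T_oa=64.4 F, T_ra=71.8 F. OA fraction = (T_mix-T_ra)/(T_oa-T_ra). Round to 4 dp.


frac = (65.8 - 71.8) / (64.4 - 71.8) = 0.8108

0.8108


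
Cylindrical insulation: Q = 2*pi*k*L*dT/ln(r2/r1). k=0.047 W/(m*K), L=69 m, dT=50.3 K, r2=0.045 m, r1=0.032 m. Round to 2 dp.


Q = 2*pi*0.047*69*50.3/ln(0.045/0.032) = 3006.31 W

3006.31 W


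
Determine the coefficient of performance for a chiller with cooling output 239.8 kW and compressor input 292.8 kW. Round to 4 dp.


COP = 239.8 / 292.8 = 0.8190

0.8190


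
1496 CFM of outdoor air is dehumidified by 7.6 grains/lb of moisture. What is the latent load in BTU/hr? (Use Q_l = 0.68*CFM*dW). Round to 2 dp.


Q = 0.68 * 1496 * 7.6 = 7731.33 BTU/hr

7731.33 BTU/hr


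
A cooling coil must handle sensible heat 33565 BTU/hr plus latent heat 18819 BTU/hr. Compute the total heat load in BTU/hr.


Qt = 33565 + 18819 = 52384 BTU/hr

52384 BTU/hr


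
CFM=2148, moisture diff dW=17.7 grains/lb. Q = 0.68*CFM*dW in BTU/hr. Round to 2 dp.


Q = 0.68 * 2148 * 17.7 = 25853.33 BTU/hr

25853.33 BTU/hr


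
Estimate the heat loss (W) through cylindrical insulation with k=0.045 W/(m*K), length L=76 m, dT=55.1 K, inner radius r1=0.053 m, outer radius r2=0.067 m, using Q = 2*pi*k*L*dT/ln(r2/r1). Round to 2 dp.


Q = 2*pi*0.045*76*55.1/ln(0.067/0.053) = 5051.25 W

5051.25 W
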